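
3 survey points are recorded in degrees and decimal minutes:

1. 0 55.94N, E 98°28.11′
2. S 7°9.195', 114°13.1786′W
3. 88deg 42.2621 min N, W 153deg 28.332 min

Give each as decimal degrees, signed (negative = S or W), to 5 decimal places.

Point 1:
  Lat: 0 + 55.94/60 = 0.932333
  N ⇒ keep positive
  Longitude: 28.11′ = 0.468500°; total 98.468500
  E ⇒ keep positive
Point 2:
  Lat: 7 + 9.195/60 = 7.153250
  S ⇒ negate
  Longitude: 114 + 13.1786/60 = 114.219643
  W → negative
Point 3:
  Lat: 88 + 42.2621/60 = 88.704368
  N → positive
  Lon: 153 + 28.332/60 = 153.472200
  W → negative

1. 0.93233, 98.46850
2. -7.15325, -114.21964
3. 88.70437, -153.47220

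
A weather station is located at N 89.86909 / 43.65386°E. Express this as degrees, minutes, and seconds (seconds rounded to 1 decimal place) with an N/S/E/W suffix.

89°52′8.7″ N, 43°39′13.9″ E

φ: whole degrees 89; 52.14540′ → 52′ and 8.724″
Longitude: 0.653860 × 60 = 39.23160′ → 39′, remainder × 60 = 13.896″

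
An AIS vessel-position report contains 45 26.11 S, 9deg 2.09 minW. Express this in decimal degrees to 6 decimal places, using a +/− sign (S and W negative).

-45.435167, -9.034833

φ: 26.11′ = 0.435167°; total 45.4351667
S → negative
Lon: 9 + 2.09/60 = 9.0348333
W → negative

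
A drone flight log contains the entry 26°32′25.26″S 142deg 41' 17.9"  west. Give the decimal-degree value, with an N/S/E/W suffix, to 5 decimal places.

φ: 32′ + 25.26″ = 32.42100′; 26 + 32.42100/60 = 26.540350
Lon: 142 + 41/60 + 17.9/3600 = 142.688306

26.54035° S, 142.68831° W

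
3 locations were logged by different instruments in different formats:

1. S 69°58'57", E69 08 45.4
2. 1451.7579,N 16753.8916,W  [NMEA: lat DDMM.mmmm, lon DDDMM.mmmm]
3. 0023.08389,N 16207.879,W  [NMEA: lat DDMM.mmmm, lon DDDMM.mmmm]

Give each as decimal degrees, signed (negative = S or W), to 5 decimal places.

1. -69.98250, 69.14594
2. 14.86263, -167.89819
3. 0.38473, -162.13132

Point 1:
  Latitude: 69° + 58/60 + 57/3600 = 69 + 0.966667 + 0.015833 = 69.982500
  hemisphere S, so the sign is −
  Longitude: 69° + 8/60 + 45.4/3600 = 69 + 0.133333 + 0.012611 = 69.145944
  E ⇒ keep positive
Point 2:
  Latitude: degrees = first 2 digits = 14, minutes = 51.7579; 14 + 51.7579/60 = 14.862632
  N → positive
  Lon: split at 3 digits → 167° and 53.8916′; 167 + 53.8916/60 = 167.898193
  W ⇒ negate
Point 3:
  Latitude: degrees = first 2 digits = 0, minutes = 23.08389; 0 + 23.08389/60 = 0.384732
  N → positive
  Lon: split at 3 digits → 162° and 7.879′; 162 + 7.879/60 = 162.131317
  W ⇒ negate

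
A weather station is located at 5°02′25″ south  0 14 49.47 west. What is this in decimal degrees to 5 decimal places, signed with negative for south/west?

-5.04028, -0.24708

Latitude: 2′ + 25″ = 2.41667′; 5 + 2.41667/60 = 5.040278
S → negative
λ: 0 + 14/60 + 49.47/3600 = 0.247075
W ⇒ negate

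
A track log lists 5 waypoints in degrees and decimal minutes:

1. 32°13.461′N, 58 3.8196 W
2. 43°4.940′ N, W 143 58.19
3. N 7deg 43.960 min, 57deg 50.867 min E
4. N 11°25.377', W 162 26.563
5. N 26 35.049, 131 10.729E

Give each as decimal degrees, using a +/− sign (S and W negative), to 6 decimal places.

Point 1:
  Lat: 32 + 13.461/60 = 32.2243500
  N ⇒ keep positive
  λ: 58 + 3.8196/60 = 58.0636600
  W ⇒ negate
Point 2:
  Lat: 4.94′ = 0.082333°; total 43.0823333
  N ⇒ keep positive
  λ: 58.19′ = 0.969833°; total 143.9698333
  hemisphere W, so the sign is −
Point 3:
  Lat: 43.96′ = 0.732667°; total 7.7326667
  N ⇒ keep positive
  λ: 57 + 50.867/60 = 57.8477833
  E → positive
Point 4:
  Latitude: 25.377′ = 0.422950°; total 11.4229500
  N ⇒ keep positive
  Longitude: 26.563′ = 0.442717°; total 162.4427167
  W → negative
Point 5:
  φ: 26 + 35.049/60 = 26.5841500
  N → positive
  λ: 10.729′ = 0.178817°; total 131.1788167
  E ⇒ keep positive

1. 32.224350, -58.063660
2. 43.082333, -143.969833
3. 7.732667, 57.847783
4. 11.422950, -162.442717
5. 26.584150, 131.178817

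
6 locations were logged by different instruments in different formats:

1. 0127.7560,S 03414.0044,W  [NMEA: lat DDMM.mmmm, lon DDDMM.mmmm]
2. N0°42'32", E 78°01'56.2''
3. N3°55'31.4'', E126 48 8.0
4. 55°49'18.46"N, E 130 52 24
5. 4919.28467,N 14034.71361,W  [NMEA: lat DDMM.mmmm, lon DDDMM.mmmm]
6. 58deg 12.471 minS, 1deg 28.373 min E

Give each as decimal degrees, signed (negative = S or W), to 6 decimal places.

Point 1:
  Lat: degrees = first 2 digits = 1, minutes = 27.756; 1 + 27.756/60 = 1.4626000
  S ⇒ negate
  Longitude: degrees = first 3 digits = 34, minutes = 14.0044; 34 + 14.0044/60 = 34.2334067
  W ⇒ negate
Point 2:
  φ: 0° + 42/60 + 32/3600 = 0 + 0.700000 + 0.008889 = 0.7088889
  N ⇒ keep positive
  Longitude: 78 + 1/60 + 56.2/3600 = 78.0322778
  E ⇒ keep positive
Point 3:
  φ: 3° + 55/60 + 31.4/3600 = 3 + 0.916667 + 0.008722 = 3.9253889
  N → positive
  λ: 48′ + 8″ = 48.13333′; 126 + 48.13333/60 = 126.8022222
  E → positive
Point 4:
  Latitude: 49′ + 18.46″ = 49.30767′; 55 + 49.30767/60 = 55.8217944
  N ⇒ keep positive
  λ: 130 + 52/60 + 24/3600 = 130.8733333
  E → positive
Point 5:
  φ: degrees = first 2 digits = 49, minutes = 19.28467; 49 + 19.28467/60 = 49.3214112
  N → positive
  Longitude: degrees = first 3 digits = 140, minutes = 34.71361; 140 + 34.71361/60 = 140.5785602
  W ⇒ negate
Point 6:
  Lat: 58 + 12.471/60 = 58.2078500
  S ⇒ negate
  Longitude: 1 + 28.373/60 = 1.4728833
  E ⇒ keep positive

1. -1.462600, -34.233407
2. 0.708889, 78.032278
3. 3.925389, 126.802222
4. 55.821794, 130.873333
5. 49.321411, -140.578560
6. -58.207850, 1.472883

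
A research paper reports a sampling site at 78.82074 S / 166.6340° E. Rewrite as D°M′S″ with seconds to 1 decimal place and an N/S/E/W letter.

78°49′14.7″ S, 166°38′2.4″ E

Lat: whole degrees 78; 49.24440′ → 49′ and 14.664″
Lon: 0.634000° → 38.04000′; 0.04000 × 60 = 2.400″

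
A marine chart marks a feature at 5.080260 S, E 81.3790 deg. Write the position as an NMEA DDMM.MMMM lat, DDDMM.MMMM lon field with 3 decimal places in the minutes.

0504.816,S / 08122.740,E

φ: fractional part 0.080260 → 4.81560 minutes
Longitude: minutes = (81.379000 − 81) × 60 = 22.74000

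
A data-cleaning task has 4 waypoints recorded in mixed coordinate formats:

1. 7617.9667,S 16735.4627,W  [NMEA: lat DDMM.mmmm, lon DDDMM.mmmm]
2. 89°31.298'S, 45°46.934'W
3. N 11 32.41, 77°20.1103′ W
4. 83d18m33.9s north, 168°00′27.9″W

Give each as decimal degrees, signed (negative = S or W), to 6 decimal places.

1. -76.299445, -167.591045
2. -89.521633, -45.782233
3. 11.540167, -77.335172
4. 83.309417, -168.007750

Point 1:
  Lat: degrees = first 2 digits = 76, minutes = 17.9667; 76 + 17.9667/60 = 76.2994450
  S ⇒ negate
  Lon: split at 3 digits → 167° and 35.4627′; 167 + 35.4627/60 = 167.5910450
  W ⇒ negate
Point 2:
  φ: 31.298′ = 0.521633°; total 89.5216333
  S → negative
  Lon: 45 + 46.934/60 = 45.7822333
  W ⇒ negate
Point 3:
  Lat: 11 + 32.41/60 = 11.5401667
  N ⇒ keep positive
  Longitude: 77 + 20.1103/60 = 77.3351717
  W ⇒ negate
Point 4:
  φ: 83° + 18/60 + 33.9/3600 = 83 + 0.300000 + 0.009417 = 83.3094167
  N ⇒ keep positive
  λ: 168 + 0/60 + 27.9/3600 = 168.0077500
  W ⇒ negate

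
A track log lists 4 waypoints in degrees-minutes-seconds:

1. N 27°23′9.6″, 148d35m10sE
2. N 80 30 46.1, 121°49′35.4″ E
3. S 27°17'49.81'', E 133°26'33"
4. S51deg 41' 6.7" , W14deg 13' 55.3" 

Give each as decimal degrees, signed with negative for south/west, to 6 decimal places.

Point 1:
  φ: 27° + 23/60 + 9.6/3600 = 27 + 0.383333 + 0.002667 = 27.3860000
  N → positive
  Lon: 35′ + 10″ = 35.16667′; 148 + 35.16667/60 = 148.5861111
  E → positive
Point 2:
  Lat: 80 + 30/60 + 46.1/3600 = 80.5128056
  N ⇒ keep positive
  λ: 49′ + 35.4″ = 49.59000′; 121 + 49.59000/60 = 121.8265000
  E ⇒ keep positive
Point 3:
  φ: 27 + 17/60 + 49.81/3600 = 27.2971694
  S ⇒ negate
  Lon: 133° + 26/60 + 33/3600 = 133 + 0.433333 + 0.009167 = 133.4425000
  E ⇒ keep positive
Point 4:
  φ: 41′ + 6.7″ = 41.11167′; 51 + 41.11167/60 = 51.6851944
  hemisphere S, so the sign is −
  λ: 14° + 13/60 + 55.3/3600 = 14 + 0.216667 + 0.015361 = 14.2320278
  W → negative

1. 27.386000, 148.586111
2. 80.512806, 121.826500
3. -27.297169, 133.442500
4. -51.685194, -14.232028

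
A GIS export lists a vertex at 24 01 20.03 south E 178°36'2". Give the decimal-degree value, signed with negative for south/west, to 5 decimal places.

Latitude: 1′ + 20.03″ = 1.33383′; 24 + 1.33383/60 = 24.022231
hemisphere S, so the sign is −
Longitude: 178° + 36/60 + 2/3600 = 178 + 0.600000 + 0.000556 = 178.600556
E ⇒ keep positive

-24.02223, 178.60056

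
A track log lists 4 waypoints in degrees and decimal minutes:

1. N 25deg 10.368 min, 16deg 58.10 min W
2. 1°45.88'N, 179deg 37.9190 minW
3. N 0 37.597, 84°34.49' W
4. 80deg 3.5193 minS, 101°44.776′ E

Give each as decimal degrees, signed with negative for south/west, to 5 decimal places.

Point 1:
  Latitude: 10.368′ = 0.172800°; total 25.172800
  N → positive
  Longitude: 16 + 58.1/60 = 16.968333
  W → negative
Point 2:
  Latitude: 45.88′ = 0.764667°; total 1.764667
  N ⇒ keep positive
  λ: 37.919′ = 0.631983°; total 179.631983
  W → negative
Point 3:
  φ: 37.597′ = 0.626617°; total 0.626617
  N → positive
  λ: 34.49′ = 0.574833°; total 84.574833
  hemisphere W, so the sign is −
Point 4:
  Latitude: 80 + 3.5193/60 = 80.058655
  hemisphere S, so the sign is −
  Longitude: 44.776′ = 0.746267°; total 101.746267
  E ⇒ keep positive

1. 25.17280, -16.96833
2. 1.76467, -179.63198
3. 0.62662, -84.57483
4. -80.05866, 101.74627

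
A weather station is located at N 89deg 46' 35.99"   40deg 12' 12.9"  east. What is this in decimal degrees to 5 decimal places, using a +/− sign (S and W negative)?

89.77666, 40.20358

Lat: 89° + 46/60 + 35.99/3600 = 89 + 0.766667 + 0.009997 = 89.776664
N ⇒ keep positive
Longitude: 40° + 12/60 + 12.9/3600 = 40 + 0.200000 + 0.003583 = 40.203583
E ⇒ keep positive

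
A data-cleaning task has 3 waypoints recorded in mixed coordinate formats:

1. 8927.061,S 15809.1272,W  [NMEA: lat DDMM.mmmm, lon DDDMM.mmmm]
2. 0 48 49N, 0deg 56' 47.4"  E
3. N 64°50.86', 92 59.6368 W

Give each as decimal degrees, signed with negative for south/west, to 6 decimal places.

Point 1:
  φ: split at 2 digits → 89° and 27.061′; 89 + 27.061/60 = 89.4510167
  S ⇒ negate
  Lon: split at 3 digits → 158° and 9.1272′; 158 + 9.1272/60 = 158.1521200
  hemisphere W, so the sign is −
Point 2:
  Lat: 0 + 48/60 + 49/3600 = 0.8136111
  N → positive
  Lon: 56′ + 47.4″ = 56.79000′; 0 + 56.79000/60 = 0.9465000
  E → positive
Point 3:
  Lat: 64 + 50.86/60 = 64.8476667
  N → positive
  Lon: 59.6368′ = 0.993947°; total 92.9939467
  hemisphere W, so the sign is −

1. -89.451017, -158.152120
2. 0.813611, 0.946500
3. 64.847667, -92.993947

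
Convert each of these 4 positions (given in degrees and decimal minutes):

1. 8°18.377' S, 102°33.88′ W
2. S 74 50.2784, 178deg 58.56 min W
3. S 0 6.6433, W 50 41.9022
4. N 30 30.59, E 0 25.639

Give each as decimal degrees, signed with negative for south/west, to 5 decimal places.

Point 1:
  Latitude: 18.377′ = 0.306283°; total 8.306283
  S ⇒ negate
  Lon: 33.88′ = 0.564667°; total 102.564667
  hemisphere W, so the sign is −
Point 2:
  φ: 74 + 50.2784/60 = 74.837973
  S ⇒ negate
  Lon: 178 + 58.56/60 = 178.976000
  hemisphere W, so the sign is −
Point 3:
  φ: 0 + 6.6433/60 = 0.110722
  S → negative
  λ: 41.9022′ = 0.698370°; total 50.698370
  W → negative
Point 4:
  φ: 30 + 30.59/60 = 30.509833
  N ⇒ keep positive
  Lon: 25.639′ = 0.427317°; total 0.427317
  E → positive

1. -8.30628, -102.56467
2. -74.83797, -178.97600
3. -0.11072, -50.69837
4. 30.50983, 0.42732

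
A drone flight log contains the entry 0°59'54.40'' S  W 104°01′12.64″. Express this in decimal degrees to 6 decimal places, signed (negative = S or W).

-0.998444, -104.020178

Lat: 0° + 59/60 + 54.4/3600 = 0 + 0.983333 + 0.015111 = 0.9984444
hemisphere S, so the sign is −
Lon: 104° + 1/60 + 12.64/3600 = 104 + 0.016667 + 0.003511 = 104.0201778
hemisphere W, so the sign is −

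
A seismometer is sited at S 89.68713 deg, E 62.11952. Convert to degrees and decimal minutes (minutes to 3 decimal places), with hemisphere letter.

89° 41.228′ S, 62° 7.171′ E

Latitude: fractional part 0.687130 → 41.22780 minutes
Lon: fractional part 0.119520 → 7.17120 minutes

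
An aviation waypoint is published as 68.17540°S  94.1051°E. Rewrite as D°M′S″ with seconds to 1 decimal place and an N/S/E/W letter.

Latitude: 0.175400 × 60 = 10.52400′ → 10′, remainder × 60 = 31.440″
λ: 0.105100 × 60 = 6.30600′ → 6′, remainder × 60 = 18.360″

68°10′31.4″ S, 94°06′18.4″ E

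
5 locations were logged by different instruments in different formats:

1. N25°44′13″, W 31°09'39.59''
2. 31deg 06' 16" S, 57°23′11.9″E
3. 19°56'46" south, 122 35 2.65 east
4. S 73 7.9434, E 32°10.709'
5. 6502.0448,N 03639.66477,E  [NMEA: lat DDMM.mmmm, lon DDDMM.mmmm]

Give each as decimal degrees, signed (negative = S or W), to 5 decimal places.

Point 1:
  φ: 25 + 44/60 + 13/3600 = 25.736944
  N ⇒ keep positive
  Longitude: 31 + 9/60 + 39.59/3600 = 31.160997
  W → negative
Point 2:
  Latitude: 31° + 6/60 + 16/3600 = 31 + 0.100000 + 0.004444 = 31.104444
  hemisphere S, so the sign is −
  Lon: 23′ + 11.9″ = 23.19833′; 57 + 23.19833/60 = 57.386639
  E → positive
Point 3:
  φ: 19 + 56/60 + 46/3600 = 19.946111
  hemisphere S, so the sign is −
  λ: 122 + 35/60 + 2.65/3600 = 122.584069
  E ⇒ keep positive
Point 4:
  Latitude: 73 + 7.9434/60 = 73.132390
  hemisphere S, so the sign is −
  λ: 32 + 10.709/60 = 32.178483
  E → positive
Point 5:
  φ: degrees = first 2 digits = 65, minutes = 2.0448; 65 + 2.0448/60 = 65.034080
  N ⇒ keep positive
  Longitude: degrees = first 3 digits = 36, minutes = 39.66477; 36 + 39.66477/60 = 36.661080
  E ⇒ keep positive

1. 25.73694, -31.16100
2. -31.10444, 57.38664
3. -19.94611, 122.58407
4. -73.13239, 32.17848
5. 65.03408, 36.66108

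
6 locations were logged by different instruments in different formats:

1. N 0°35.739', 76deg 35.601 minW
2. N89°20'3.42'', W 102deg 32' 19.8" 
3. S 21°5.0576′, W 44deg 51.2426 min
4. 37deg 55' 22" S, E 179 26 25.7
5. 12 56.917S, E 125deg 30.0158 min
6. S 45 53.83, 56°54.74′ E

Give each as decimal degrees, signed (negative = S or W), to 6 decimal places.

1. 0.595650, -76.593350
2. 89.334283, -102.538833
3. -21.084293, -44.854043
4. -37.922778, 179.440472
5. -12.948617, 125.500263
6. -45.897167, 56.912333

Point 1:
  Latitude: 0 + 35.739/60 = 0.5956500
  N → positive
  Longitude: 35.601′ = 0.593350°; total 76.5933500
  W → negative
Point 2:
  Latitude: 89° + 20/60 + 3.42/3600 = 89 + 0.333333 + 0.000950 = 89.3342833
  N ⇒ keep positive
  λ: 102° + 32/60 + 19.8/3600 = 102 + 0.533333 + 0.005500 = 102.5388333
  W ⇒ negate
Point 3:
  Lat: 21 + 5.0576/60 = 21.0842933
  S ⇒ negate
  Longitude: 51.2426′ = 0.854043°; total 44.8540433
  W ⇒ negate
Point 4:
  Lat: 37 + 55/60 + 22/3600 = 37.9227778
  S → negative
  Longitude: 179° + 26/60 + 25.7/3600 = 179 + 0.433333 + 0.007139 = 179.4404722
  E → positive
Point 5:
  Lat: 12 + 56.917/60 = 12.9486167
  S → negative
  λ: 30.0158′ = 0.500263°; total 125.5002633
  E → positive
Point 6:
  Latitude: 45 + 53.83/60 = 45.8971667
  S ⇒ negate
  Longitude: 54.74′ = 0.912333°; total 56.9123333
  E → positive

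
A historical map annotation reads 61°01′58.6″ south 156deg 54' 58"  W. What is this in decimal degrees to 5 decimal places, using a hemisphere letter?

Latitude: 61 + 1/60 + 58.6/3600 = 61.032944
Longitude: 156 + 54/60 + 58/3600 = 156.916111

61.03294° S, 156.91611° W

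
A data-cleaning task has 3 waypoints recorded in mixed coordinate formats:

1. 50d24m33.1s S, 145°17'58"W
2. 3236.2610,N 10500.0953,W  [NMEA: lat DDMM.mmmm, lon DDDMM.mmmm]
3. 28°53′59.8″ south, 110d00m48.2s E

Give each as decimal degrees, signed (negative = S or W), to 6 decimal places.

Point 1:
  Lat: 24′ + 33.1″ = 24.55167′; 50 + 24.55167/60 = 50.4091944
  S → negative
  Longitude: 145 + 17/60 + 58/3600 = 145.2994444
  W ⇒ negate
Point 2:
  φ: degrees = first 2 digits = 32, minutes = 36.261; 32 + 36.261/60 = 32.6043500
  N → positive
  λ: degrees = first 3 digits = 105, minutes = 0.0953; 105 + 0.0953/60 = 105.0015883
  W ⇒ negate
Point 3:
  Latitude: 53′ + 59.8″ = 53.99667′; 28 + 53.99667/60 = 28.8999444
  hemisphere S, so the sign is −
  Longitude: 0′ + 48.2″ = 0.80333′; 110 + 0.80333/60 = 110.0133889
  E ⇒ keep positive

1. -50.409194, -145.299444
2. 32.604350, -105.001588
3. -28.899944, 110.013389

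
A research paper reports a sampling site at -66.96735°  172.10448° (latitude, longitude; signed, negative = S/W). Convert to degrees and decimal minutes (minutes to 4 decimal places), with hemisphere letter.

Latitude is negative → S; |value| = 66.967350
φ: 66° + 0.967350 × 60 = 66° 58.041000′
Lon: 172° + 0.104480 × 60 = 172° 6.268800′

66° 58.0410′ S, 172° 6.2688′ E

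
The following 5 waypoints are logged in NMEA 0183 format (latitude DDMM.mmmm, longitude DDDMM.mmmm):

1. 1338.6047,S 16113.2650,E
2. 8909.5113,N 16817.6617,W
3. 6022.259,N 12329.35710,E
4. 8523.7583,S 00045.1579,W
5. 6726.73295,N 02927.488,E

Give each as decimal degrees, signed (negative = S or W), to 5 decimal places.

1. -13.64341, 161.22108
2. 89.15852, -168.29436
3. 60.37098, 123.48929
4. -85.39597, -0.75263
5. 67.44555, 29.45813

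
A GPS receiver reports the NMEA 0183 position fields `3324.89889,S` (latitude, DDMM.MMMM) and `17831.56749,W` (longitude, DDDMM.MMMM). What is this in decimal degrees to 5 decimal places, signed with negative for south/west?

-33.41498, -178.52612

Lat: split at 2 digits → 33° and 24.89889′; 33 + 24.89889/60 = 33.414982
S ⇒ negate
Longitude: degrees = first 3 digits = 178, minutes = 31.56749; 178 + 31.56749/60 = 178.526125
W → negative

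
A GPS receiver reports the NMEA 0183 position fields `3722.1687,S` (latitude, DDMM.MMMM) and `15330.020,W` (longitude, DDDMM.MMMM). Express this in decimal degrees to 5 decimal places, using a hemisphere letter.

37.36948° S, 153.50033° W

φ: split at 2 digits → 37° and 22.1687′; 37 + 22.1687/60 = 37.369478
Lon: degrees = first 3 digits = 153, minutes = 30.02; 153 + 30.02/60 = 153.500333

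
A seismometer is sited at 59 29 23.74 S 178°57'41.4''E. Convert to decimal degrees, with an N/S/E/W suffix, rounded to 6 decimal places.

59.489928° S, 178.961500° E

Latitude: 59 + 29/60 + 23.74/3600 = 59.4899278
Lon: 178° + 57/60 + 41.4/3600 = 178 + 0.950000 + 0.011500 = 178.9615000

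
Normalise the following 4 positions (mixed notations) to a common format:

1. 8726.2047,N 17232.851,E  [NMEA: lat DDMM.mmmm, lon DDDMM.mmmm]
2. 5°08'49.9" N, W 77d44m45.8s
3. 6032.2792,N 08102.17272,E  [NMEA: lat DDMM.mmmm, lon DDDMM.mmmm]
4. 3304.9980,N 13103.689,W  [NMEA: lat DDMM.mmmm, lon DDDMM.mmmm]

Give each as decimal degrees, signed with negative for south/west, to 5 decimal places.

1. 87.43675, 172.54752
2. 5.14719, -77.74606
3. 60.53799, 81.03621
4. 33.08330, -131.06148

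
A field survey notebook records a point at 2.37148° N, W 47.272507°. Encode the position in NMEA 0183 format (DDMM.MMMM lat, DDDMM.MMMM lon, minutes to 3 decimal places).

0222.289,N / 04716.350,W

φ: fractional part 0.371480 → 22.28880 minutes
Longitude: 47° + 0.272507 × 60 = 47° 16.35042′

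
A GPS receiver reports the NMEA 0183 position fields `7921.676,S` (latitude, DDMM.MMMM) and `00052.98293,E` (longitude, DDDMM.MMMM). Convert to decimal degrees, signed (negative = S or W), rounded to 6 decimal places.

φ: degrees = first 2 digits = 79, minutes = 21.676; 79 + 21.676/60 = 79.3612667
hemisphere S, so the sign is −
λ: split at 3 digits → 000° and 52.98293′; 0 + 52.98293/60 = 0.8830488
E → positive

-79.361267, 0.883049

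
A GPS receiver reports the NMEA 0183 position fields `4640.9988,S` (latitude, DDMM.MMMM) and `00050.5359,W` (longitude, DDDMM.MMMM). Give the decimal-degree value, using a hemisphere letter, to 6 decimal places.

46.683313° S, 0.842265° W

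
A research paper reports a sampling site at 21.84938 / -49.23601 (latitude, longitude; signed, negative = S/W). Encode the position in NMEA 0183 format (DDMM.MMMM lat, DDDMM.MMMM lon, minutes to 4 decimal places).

Latitude: 21° + 0.849380 × 60 = 21° 50.962800′
Longitude is negative → W; |value| = 49.236010
λ: fractional part 0.236010 → 14.160600 minutes

2150.9628,N / 04914.1606,W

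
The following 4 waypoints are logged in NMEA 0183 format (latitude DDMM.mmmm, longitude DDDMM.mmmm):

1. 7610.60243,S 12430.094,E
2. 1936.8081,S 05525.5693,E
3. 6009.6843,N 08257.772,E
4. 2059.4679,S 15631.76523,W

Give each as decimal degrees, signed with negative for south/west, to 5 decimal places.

1. -76.17671, 124.50157
2. -19.61347, 55.42616
3. 60.16141, 82.96287
4. -20.99113, -156.52942

Point 1:
  Latitude: degrees = first 2 digits = 76, minutes = 10.60243; 76 + 10.60243/60 = 76.176707
  hemisphere S, so the sign is −
  Lon: split at 3 digits → 124° and 30.094′; 124 + 30.094/60 = 124.501567
  E → positive
Point 2:
  Latitude: split at 2 digits → 19° and 36.8081′; 19 + 36.8081/60 = 19.613468
  S ⇒ negate
  Longitude: split at 3 digits → 055° and 25.5693′; 55 + 25.5693/60 = 55.426155
  E ⇒ keep positive
Point 3:
  Lat: degrees = first 2 digits = 60, minutes = 9.6843; 60 + 9.6843/60 = 60.161405
  N ⇒ keep positive
  Lon: degrees = first 3 digits = 82, minutes = 57.772; 82 + 57.772/60 = 82.962867
  E ⇒ keep positive
Point 4:
  Latitude: split at 2 digits → 20° and 59.4679′; 20 + 59.4679/60 = 20.991132
  S → negative
  Lon: degrees = first 3 digits = 156, minutes = 31.76523; 156 + 31.76523/60 = 156.529421
  hemisphere W, so the sign is −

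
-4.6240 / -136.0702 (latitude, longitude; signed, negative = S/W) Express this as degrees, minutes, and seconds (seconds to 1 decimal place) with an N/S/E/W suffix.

Latitude is negative → S; |value| = 4.624000
Latitude: 0.624000 × 60 = 37.44000′ → 37′, remainder × 60 = 26.400″
Longitude is negative → W; |value| = 136.070200
Longitude: 0.070200° → 4.21200′; 0.21200 × 60 = 12.720″

4°37′26.4″ S, 136°04′12.7″ W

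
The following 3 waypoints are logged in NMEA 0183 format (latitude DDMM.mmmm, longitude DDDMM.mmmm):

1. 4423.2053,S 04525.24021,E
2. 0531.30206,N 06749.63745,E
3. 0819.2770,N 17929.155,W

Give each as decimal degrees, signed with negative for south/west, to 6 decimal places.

1. -44.386755, 45.420670
2. 5.521701, 67.827291
3. 8.321283, -179.485917

Point 1:
  φ: split at 2 digits → 44° and 23.2053′; 44 + 23.2053/60 = 44.3867550
  S → negative
  λ: degrees = first 3 digits = 45, minutes = 25.24021; 45 + 25.24021/60 = 45.4206702
  E ⇒ keep positive
Point 2:
  Latitude: degrees = first 2 digits = 5, minutes = 31.30206; 5 + 31.30206/60 = 5.5217010
  N → positive
  Lon: split at 3 digits → 067° and 49.63745′; 67 + 49.63745/60 = 67.8272908
  E → positive
Point 3:
  φ: split at 2 digits → 08° and 19.277′; 8 + 19.277/60 = 8.3212833
  N → positive
  Longitude: split at 3 digits → 179° and 29.155′; 179 + 29.155/60 = 179.4859167
  W → negative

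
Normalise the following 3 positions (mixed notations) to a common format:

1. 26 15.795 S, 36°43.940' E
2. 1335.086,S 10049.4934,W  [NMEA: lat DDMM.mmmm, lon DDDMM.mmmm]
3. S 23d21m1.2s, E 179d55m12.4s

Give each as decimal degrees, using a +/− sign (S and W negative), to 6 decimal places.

1. -26.263250, 36.732333
2. -13.584767, -100.824890
3. -23.350333, 179.920111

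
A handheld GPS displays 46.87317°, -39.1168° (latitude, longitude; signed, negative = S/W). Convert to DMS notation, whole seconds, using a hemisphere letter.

46°52′23″ N, 39°07′0″ W

φ: whole degrees 46; 52.39020′ → 52′ and 23.41″
Longitude is negative → W; |value| = 39.116800
Lon: 0.116800 × 60 = 7.00800′ → 7′, remainder × 60 = 0.48″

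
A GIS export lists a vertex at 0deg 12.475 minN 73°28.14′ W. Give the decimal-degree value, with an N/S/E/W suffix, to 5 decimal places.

0.20792° N, 73.46900° W

φ: 0 + 12.475/60 = 0.207917
Longitude: 73 + 28.14/60 = 73.469000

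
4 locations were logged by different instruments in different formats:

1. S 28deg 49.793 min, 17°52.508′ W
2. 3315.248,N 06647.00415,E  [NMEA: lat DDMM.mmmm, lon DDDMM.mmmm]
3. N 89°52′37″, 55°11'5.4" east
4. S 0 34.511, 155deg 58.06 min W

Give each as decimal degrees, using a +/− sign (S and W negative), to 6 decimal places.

Point 1:
  φ: 49.793′ = 0.829883°; total 28.8298833
  S → negative
  Longitude: 17 + 52.508/60 = 17.8751333
  W ⇒ negate
Point 2:
  Lat: split at 2 digits → 33° and 15.248′; 33 + 15.248/60 = 33.2541333
  N ⇒ keep positive
  Longitude: split at 3 digits → 066° and 47.00415′; 66 + 47.00415/60 = 66.7834025
  E ⇒ keep positive
Point 3:
  Lat: 89° + 52/60 + 37/3600 = 89 + 0.866667 + 0.010278 = 89.8769444
  N ⇒ keep positive
  Lon: 55° + 11/60 + 5.4/3600 = 55 + 0.183333 + 0.001500 = 55.1848333
  E → positive
Point 4:
  φ: 0 + 34.511/60 = 0.5751833
  hemisphere S, so the sign is −
  Lon: 155 + 58.06/60 = 155.9676667
  W ⇒ negate

1. -28.829883, -17.875133
2. 33.254133, 66.783403
3. 89.876944, 55.184833
4. -0.575183, -155.967667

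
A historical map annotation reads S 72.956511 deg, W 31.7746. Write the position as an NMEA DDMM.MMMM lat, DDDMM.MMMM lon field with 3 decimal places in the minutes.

Latitude: minutes = (72.956511 − 72) × 60 = 57.39066
Longitude: 31° + 0.774600 × 60 = 31° 46.47600′

7257.391,S / 03146.476,W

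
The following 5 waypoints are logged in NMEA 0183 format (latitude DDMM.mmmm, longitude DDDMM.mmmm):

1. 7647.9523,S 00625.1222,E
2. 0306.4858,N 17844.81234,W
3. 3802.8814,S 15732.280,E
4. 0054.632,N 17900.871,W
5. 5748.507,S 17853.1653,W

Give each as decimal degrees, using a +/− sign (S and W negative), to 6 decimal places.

1. -76.799205, 6.418703
2. 3.108097, -178.746872
3. -38.048023, 157.538000
4. 0.910533, -179.014517
5. -57.808450, -178.886088

Point 1:
  Lat: split at 2 digits → 76° and 47.9523′; 76 + 47.9523/60 = 76.7992050
  S ⇒ negate
  λ: degrees = first 3 digits = 6, minutes = 25.1222; 6 + 25.1222/60 = 6.4187033
  E → positive
Point 2:
  φ: split at 2 digits → 03° and 6.4858′; 3 + 6.4858/60 = 3.1080967
  N → positive
  Longitude: split at 3 digits → 178° and 44.81234′; 178 + 44.81234/60 = 178.7468723
  W → negative
Point 3:
  Latitude: degrees = first 2 digits = 38, minutes = 2.8814; 38 + 2.8814/60 = 38.0480233
  hemisphere S, so the sign is −
  λ: split at 3 digits → 157° and 32.28′; 157 + 32.28/60 = 157.5380000
  E ⇒ keep positive
Point 4:
  φ: split at 2 digits → 00° and 54.632′; 0 + 54.632/60 = 0.9105333
  N ⇒ keep positive
  Lon: degrees = first 3 digits = 179, minutes = 0.871; 179 + 0.871/60 = 179.0145167
  hemisphere W, so the sign is −
Point 5:
  Lat: split at 2 digits → 57° and 48.507′; 57 + 48.507/60 = 57.8084500
  S → negative
  Lon: degrees = first 3 digits = 178, minutes = 53.1653; 178 + 53.1653/60 = 178.8860883
  W ⇒ negate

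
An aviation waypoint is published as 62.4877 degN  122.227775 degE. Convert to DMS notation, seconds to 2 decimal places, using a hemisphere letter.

62°29′15.72″ N, 122°13′39.99″ E

Latitude: 0.487700 × 60 = 29.26200′ → 29′, remainder × 60 = 15.7200″
λ: whole degrees 122; 13.66650′ → 13′ and 39.9900″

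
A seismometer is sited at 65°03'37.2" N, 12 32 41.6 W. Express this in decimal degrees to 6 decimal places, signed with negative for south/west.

65.060333, -12.544889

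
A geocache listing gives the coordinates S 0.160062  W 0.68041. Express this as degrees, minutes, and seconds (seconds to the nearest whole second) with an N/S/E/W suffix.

0°09′36″ S, 0°40′49″ W

Latitude: whole degrees 0; 9.60372′ → 9′ and 36.22″
λ: whole degrees 0; 40.82460′ → 40′ and 49.48″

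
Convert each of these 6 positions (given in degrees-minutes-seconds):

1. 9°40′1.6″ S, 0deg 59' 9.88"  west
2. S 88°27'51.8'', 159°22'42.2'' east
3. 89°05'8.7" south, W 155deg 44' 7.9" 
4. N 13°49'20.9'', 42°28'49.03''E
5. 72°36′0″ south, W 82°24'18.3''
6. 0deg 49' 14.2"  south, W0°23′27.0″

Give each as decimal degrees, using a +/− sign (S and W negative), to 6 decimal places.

1. -9.667111, -0.986078
2. -88.464389, 159.378389
3. -89.085750, -155.735528
4. 13.822472, 42.480286
5. -72.600000, -82.405083
6. -0.820611, -0.390833

Point 1:
  Lat: 9° + 40/60 + 1.6/3600 = 9 + 0.666667 + 0.000444 = 9.6671111
  hemisphere S, so the sign is −
  Longitude: 0 + 59/60 + 9.88/3600 = 0.9860778
  W → negative
Point 2:
  Latitude: 27′ + 51.8″ = 27.86333′; 88 + 27.86333/60 = 88.4643889
  hemisphere S, so the sign is −
  Longitude: 159 + 22/60 + 42.2/3600 = 159.3783889
  E ⇒ keep positive
Point 3:
  φ: 89 + 5/60 + 8.7/3600 = 89.0857500
  S → negative
  λ: 44′ + 7.9″ = 44.13167′; 155 + 44.13167/60 = 155.7355278
  hemisphere W, so the sign is −
Point 4:
  Lat: 49′ + 20.9″ = 49.34833′; 13 + 49.34833/60 = 13.8224722
  N ⇒ keep positive
  Lon: 28′ + 49.03″ = 28.81717′; 42 + 28.81717/60 = 42.4802861
  E ⇒ keep positive
Point 5:
  φ: 72 + 36/60 + 0/3600 = 72.6000000
  S ⇒ negate
  Lon: 82 + 24/60 + 18.3/3600 = 82.4050833
  W ⇒ negate
Point 6:
  Lat: 49′ + 14.2″ = 49.23667′; 0 + 49.23667/60 = 0.8206111
  S → negative
  Lon: 23′ + 27″ = 23.45000′; 0 + 23.45000/60 = 0.3908333
  hemisphere W, so the sign is −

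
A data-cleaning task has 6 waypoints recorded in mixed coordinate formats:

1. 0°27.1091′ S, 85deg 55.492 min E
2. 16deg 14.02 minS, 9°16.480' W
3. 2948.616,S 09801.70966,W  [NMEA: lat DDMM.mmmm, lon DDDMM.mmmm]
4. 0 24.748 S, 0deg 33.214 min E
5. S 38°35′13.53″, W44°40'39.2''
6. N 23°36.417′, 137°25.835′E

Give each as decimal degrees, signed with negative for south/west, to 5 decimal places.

1. -0.45182, 85.92487
2. -16.23367, -9.27467
3. -29.81027, -98.02849
4. -0.41247, 0.55357
5. -38.58709, -44.67756
6. 23.60695, 137.43058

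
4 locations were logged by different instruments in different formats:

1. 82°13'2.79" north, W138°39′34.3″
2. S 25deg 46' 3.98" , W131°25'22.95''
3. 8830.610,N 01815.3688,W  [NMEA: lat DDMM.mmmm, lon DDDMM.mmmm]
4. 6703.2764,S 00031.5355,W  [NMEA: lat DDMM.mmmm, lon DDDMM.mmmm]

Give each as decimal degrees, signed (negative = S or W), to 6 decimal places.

Point 1:
  φ: 82 + 13/60 + 2.79/3600 = 82.2174417
  N ⇒ keep positive
  Longitude: 138° + 39/60 + 34.3/3600 = 138 + 0.650000 + 0.009528 = 138.6595278
  W ⇒ negate
Point 2:
  Lat: 46′ + 3.98″ = 46.06633′; 25 + 46.06633/60 = 25.7677722
  hemisphere S, so the sign is −
  Lon: 131 + 25/60 + 22.95/3600 = 131.4230417
  W ⇒ negate
Point 3:
  φ: split at 2 digits → 88° and 30.61′; 88 + 30.61/60 = 88.5101667
  N → positive
  Longitude: split at 3 digits → 018° and 15.3688′; 18 + 15.3688/60 = 18.2561467
  W → negative
Point 4:
  φ: degrees = first 2 digits = 67, minutes = 3.2764; 67 + 3.2764/60 = 67.0546067
  S ⇒ negate
  Lon: degrees = first 3 digits = 0, minutes = 31.5355; 0 + 31.5355/60 = 0.5255917
  W → negative

1. 82.217442, -138.659528
2. -25.767772, -131.423042
3. 88.510167, -18.256147
4. -67.054607, -0.525592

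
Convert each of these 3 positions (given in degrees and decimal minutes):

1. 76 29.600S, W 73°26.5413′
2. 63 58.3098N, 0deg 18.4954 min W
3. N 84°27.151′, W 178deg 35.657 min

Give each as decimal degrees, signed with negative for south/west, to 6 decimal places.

1. -76.493333, -73.442355
2. 63.971830, -0.308257
3. 84.452517, -178.594283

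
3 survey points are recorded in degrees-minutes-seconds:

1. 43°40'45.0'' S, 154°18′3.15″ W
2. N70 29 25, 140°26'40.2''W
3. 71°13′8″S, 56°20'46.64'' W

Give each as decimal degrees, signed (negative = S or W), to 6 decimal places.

Point 1:
  Lat: 40′ + 45″ = 40.75000′; 43 + 40.75000/60 = 43.6791667
  S ⇒ negate
  Longitude: 154° + 18/60 + 3.15/3600 = 154 + 0.300000 + 0.000875 = 154.3008750
  W ⇒ negate
Point 2:
  Latitude: 70 + 29/60 + 25/3600 = 70.4902778
  N → positive
  Lon: 26′ + 40.2″ = 26.67000′; 140 + 26.67000/60 = 140.4445000
  W → negative
Point 3:
  Lat: 71 + 13/60 + 8/3600 = 71.2188889
  S → negative
  Longitude: 56 + 20/60 + 46.64/3600 = 56.3462889
  hemisphere W, so the sign is −

1. -43.679167, -154.300875
2. 70.490278, -140.444500
3. -71.218889, -56.346289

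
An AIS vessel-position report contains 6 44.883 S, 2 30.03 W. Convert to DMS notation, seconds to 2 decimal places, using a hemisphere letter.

φ: 44.88300′ → 44′ and 0.88300 × 60 = 52.9800″
Longitude: fractional minutes 0.03000 × 60 = 1.8000″

6°44′52.98″ S, 2°30′1.80″ W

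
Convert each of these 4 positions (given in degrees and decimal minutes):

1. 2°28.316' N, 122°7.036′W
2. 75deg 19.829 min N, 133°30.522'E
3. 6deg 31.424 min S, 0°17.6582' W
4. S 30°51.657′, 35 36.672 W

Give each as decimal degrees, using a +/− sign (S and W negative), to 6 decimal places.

1. 2.471933, -122.117267
2. 75.330483, 133.508700
3. -6.523733, -0.294303
4. -30.860950, -35.611200

Point 1:
  φ: 28.316′ = 0.471933°; total 2.4719333
  N ⇒ keep positive
  Lon: 122 + 7.036/60 = 122.1172667
  W ⇒ negate
Point 2:
  Lat: 19.829′ = 0.330483°; total 75.3304833
  N → positive
  Lon: 30.522′ = 0.508700°; total 133.5087000
  E → positive
Point 3:
  Lat: 6 + 31.424/60 = 6.5237333
  hemisphere S, so the sign is −
  Longitude: 0 + 17.6582/60 = 0.2943033
  W → negative
Point 4:
  Latitude: 51.657′ = 0.860950°; total 30.8609500
  S → negative
  λ: 36.672′ = 0.611200°; total 35.6112000
  W → negative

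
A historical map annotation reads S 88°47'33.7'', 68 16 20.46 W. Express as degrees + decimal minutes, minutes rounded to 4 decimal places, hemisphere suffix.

Lat: seconds/60 = 0.56167; minutes = 47 + 0.56167 = 47.561667
Lon: seconds/60 = 0.34100; minutes = 16 + 0.34100 = 16.341000

88° 47.5617′ S, 68° 16.3410′ W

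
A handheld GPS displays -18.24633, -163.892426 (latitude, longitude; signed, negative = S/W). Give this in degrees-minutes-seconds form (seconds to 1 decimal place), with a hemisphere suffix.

Latitude is negative → S; |value| = 18.246330
φ: 0.246330 × 60 = 14.77980′ → 14′, remainder × 60 = 46.788″
Longitude is negative → W; |value| = 163.892426
Lon: 0.892426 × 60 = 53.54556′ → 53′, remainder × 60 = 32.734″

18°14′46.8″ S, 163°53′32.7″ W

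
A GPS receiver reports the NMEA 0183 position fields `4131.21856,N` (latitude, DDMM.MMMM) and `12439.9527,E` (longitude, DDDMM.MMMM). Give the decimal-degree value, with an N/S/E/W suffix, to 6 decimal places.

41.520309° N, 124.665878° E

φ: split at 2 digits → 41° and 31.21856′; 41 + 31.21856/60 = 41.5203093
Lon: split at 3 digits → 124° and 39.9527′; 124 + 39.9527/60 = 124.6658783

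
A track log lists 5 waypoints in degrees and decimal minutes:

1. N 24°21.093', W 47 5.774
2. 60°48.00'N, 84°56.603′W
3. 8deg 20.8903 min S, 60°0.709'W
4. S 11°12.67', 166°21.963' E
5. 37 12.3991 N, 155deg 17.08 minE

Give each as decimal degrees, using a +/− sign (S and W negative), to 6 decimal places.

Point 1:
  φ: 21.093′ = 0.351550°; total 24.3515500
  N → positive
  λ: 5.774′ = 0.096233°; total 47.0962333
  W → negative
Point 2:
  φ: 60 + 48/60 = 60.8000000
  N → positive
  Lon: 56.603′ = 0.943383°; total 84.9433833
  W → negative
Point 3:
  φ: 20.8903′ = 0.348172°; total 8.3481717
  hemisphere S, so the sign is −
  λ: 0.709′ = 0.011817°; total 60.0118167
  hemisphere W, so the sign is −
Point 4:
  Latitude: 11 + 12.67/60 = 11.2111667
  hemisphere S, so the sign is −
  Lon: 166 + 21.963/60 = 166.3660500
  E ⇒ keep positive
Point 5:
  Lat: 12.3991′ = 0.206652°; total 37.2066517
  N ⇒ keep positive
  Longitude: 17.08′ = 0.284667°; total 155.2846667
  E ⇒ keep positive

1. 24.351550, -47.096233
2. 60.800000, -84.943383
3. -8.348172, -60.011817
4. -11.211167, 166.366050
5. 37.206652, 155.284667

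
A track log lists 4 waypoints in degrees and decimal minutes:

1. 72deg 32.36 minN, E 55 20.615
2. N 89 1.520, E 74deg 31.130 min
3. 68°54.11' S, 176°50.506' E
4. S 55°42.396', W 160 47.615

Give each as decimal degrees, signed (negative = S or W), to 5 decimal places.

1. 72.53933, 55.34358
2. 89.02533, 74.51883
3. -68.90183, 176.84177
4. -55.70660, -160.79358

Point 1:
  φ: 32.36′ = 0.539333°; total 72.539333
  N ⇒ keep positive
  λ: 20.615′ = 0.343583°; total 55.343583
  E → positive
Point 2:
  Latitude: 1.52′ = 0.025333°; total 89.025333
  N → positive
  Longitude: 74 + 31.13/60 = 74.518833
  E ⇒ keep positive
Point 3:
  Latitude: 54.11′ = 0.901833°; total 68.901833
  S ⇒ negate
  λ: 50.506′ = 0.841767°; total 176.841767
  E → positive
Point 4:
  Lat: 55 + 42.396/60 = 55.706600
  hemisphere S, so the sign is −
  λ: 47.615′ = 0.793583°; total 160.793583
  hemisphere W, so the sign is −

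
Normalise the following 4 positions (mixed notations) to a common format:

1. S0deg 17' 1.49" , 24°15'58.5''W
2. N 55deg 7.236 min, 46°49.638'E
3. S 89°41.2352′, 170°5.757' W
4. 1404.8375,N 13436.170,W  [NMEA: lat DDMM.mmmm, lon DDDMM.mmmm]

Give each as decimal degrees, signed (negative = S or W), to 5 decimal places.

Point 1:
  Lat: 0° + 17/60 + 1.49/3600 = 0 + 0.283333 + 0.000414 = 0.283747
  hemisphere S, so the sign is −
  λ: 15′ + 58.5″ = 15.97500′; 24 + 15.97500/60 = 24.266250
  hemisphere W, so the sign is −
Point 2:
  Lat: 55 + 7.236/60 = 55.120600
  N → positive
  Longitude: 49.638′ = 0.827300°; total 46.827300
  E ⇒ keep positive
Point 3:
  φ: 41.2352′ = 0.687253°; total 89.687253
  S → negative
  Longitude: 5.757′ = 0.095950°; total 170.095950
  W ⇒ negate
Point 4:
  Lat: degrees = first 2 digits = 14, minutes = 4.8375; 14 + 4.8375/60 = 14.080625
  N → positive
  Longitude: split at 3 digits → 134° and 36.17′; 134 + 36.17/60 = 134.602833
  W → negative

1. -0.28375, -24.26625
2. 55.12060, 46.82730
3. -89.68725, -170.09595
4. 14.08063, -134.60283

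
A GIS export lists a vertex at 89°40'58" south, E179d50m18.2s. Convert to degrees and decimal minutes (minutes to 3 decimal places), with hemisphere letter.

89° 40.967′ S, 179° 50.303′ E

Lat: 40 + 58/60 = 40.96667′
λ: seconds/60 = 0.30333; minutes = 50 + 0.30333 = 50.30333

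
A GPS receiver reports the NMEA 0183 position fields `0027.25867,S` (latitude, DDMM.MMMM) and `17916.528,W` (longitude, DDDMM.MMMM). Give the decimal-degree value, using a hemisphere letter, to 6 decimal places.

0.454311° S, 179.275467° W

φ: degrees = first 2 digits = 0, minutes = 27.25867; 0 + 27.25867/60 = 0.4543112
Longitude: split at 3 digits → 179° and 16.528′; 179 + 16.528/60 = 179.2754667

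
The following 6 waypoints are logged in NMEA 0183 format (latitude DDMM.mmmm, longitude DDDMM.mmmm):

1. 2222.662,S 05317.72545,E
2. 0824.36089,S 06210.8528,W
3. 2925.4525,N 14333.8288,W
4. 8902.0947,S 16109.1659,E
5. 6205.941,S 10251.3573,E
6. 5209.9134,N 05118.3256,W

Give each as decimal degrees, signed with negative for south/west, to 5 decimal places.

Point 1:
  Lat: split at 2 digits → 22° and 22.662′; 22 + 22.662/60 = 22.377700
  S → negative
  λ: split at 3 digits → 053° and 17.72545′; 53 + 17.72545/60 = 53.295424
  E ⇒ keep positive
Point 2:
  Latitude: split at 2 digits → 08° and 24.36089′; 8 + 24.36089/60 = 8.406015
  S ⇒ negate
  Lon: split at 3 digits → 062° and 10.8528′; 62 + 10.8528/60 = 62.180880
  W → negative
Point 3:
  Lat: split at 2 digits → 29° and 25.4525′; 29 + 25.4525/60 = 29.424208
  N ⇒ keep positive
  λ: degrees = first 3 digits = 143, minutes = 33.8288; 143 + 33.8288/60 = 143.563813
  W → negative
Point 4:
  Lat: split at 2 digits → 89° and 2.0947′; 89 + 2.0947/60 = 89.034912
  hemisphere S, so the sign is −
  Lon: degrees = first 3 digits = 161, minutes = 9.1659; 161 + 9.1659/60 = 161.152765
  E ⇒ keep positive
Point 5:
  Latitude: degrees = first 2 digits = 62, minutes = 5.941; 62 + 5.941/60 = 62.099017
  S → negative
  λ: degrees = first 3 digits = 102, minutes = 51.3573; 102 + 51.3573/60 = 102.855955
  E ⇒ keep positive
Point 6:
  Latitude: degrees = first 2 digits = 52, minutes = 9.9134; 52 + 9.9134/60 = 52.165223
  N → positive
  Longitude: split at 3 digits → 051° and 18.3256′; 51 + 18.3256/60 = 51.305427
  W ⇒ negate

1. -22.37770, 53.29542
2. -8.40601, -62.18088
3. 29.42421, -143.56381
4. -89.03491, 161.15277
5. -62.09902, 102.85596
6. 52.16522, -51.30543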